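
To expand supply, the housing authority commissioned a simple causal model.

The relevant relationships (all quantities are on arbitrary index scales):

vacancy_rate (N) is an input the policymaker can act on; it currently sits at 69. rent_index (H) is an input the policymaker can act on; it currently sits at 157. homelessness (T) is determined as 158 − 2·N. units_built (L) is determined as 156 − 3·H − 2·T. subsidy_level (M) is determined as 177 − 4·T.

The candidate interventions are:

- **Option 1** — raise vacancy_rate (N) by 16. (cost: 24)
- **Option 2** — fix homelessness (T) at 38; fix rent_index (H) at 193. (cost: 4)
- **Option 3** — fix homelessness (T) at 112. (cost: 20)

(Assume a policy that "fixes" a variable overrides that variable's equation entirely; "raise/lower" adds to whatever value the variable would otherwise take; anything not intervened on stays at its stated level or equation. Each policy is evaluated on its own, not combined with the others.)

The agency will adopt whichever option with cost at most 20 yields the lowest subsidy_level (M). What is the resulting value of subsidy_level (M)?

Option 2 (T := 38, H := 193):
  N = 69
  T = 38
  M = 177 − 4·38 = 25
Option 3 (T := 112):
  N = 69
  T = 112
  M = 177 − 4·112 = -271
Comparing — Option 2: M=25, Option 3: M=-271. Lowest is -271 (Option 3).

-271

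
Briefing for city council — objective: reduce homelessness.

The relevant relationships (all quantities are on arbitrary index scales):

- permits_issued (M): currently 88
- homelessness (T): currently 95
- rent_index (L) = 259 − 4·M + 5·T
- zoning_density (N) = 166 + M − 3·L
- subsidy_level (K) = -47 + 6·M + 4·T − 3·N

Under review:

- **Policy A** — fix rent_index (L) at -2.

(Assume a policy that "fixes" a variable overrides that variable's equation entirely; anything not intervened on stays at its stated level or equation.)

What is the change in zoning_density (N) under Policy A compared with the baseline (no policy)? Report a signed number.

Baseline:
  M = 88
  T = 95
  L = 259 − 4·88 + 5·95 = 382
  N = 166 + 88 − 3·382 = -892
Policy A (L := -2):
  M = 88
  T = 95
  L = -2
  N = 166 + 88 − 3·(-2) = 260
Change in N: 260 − (-892) = 1152

1152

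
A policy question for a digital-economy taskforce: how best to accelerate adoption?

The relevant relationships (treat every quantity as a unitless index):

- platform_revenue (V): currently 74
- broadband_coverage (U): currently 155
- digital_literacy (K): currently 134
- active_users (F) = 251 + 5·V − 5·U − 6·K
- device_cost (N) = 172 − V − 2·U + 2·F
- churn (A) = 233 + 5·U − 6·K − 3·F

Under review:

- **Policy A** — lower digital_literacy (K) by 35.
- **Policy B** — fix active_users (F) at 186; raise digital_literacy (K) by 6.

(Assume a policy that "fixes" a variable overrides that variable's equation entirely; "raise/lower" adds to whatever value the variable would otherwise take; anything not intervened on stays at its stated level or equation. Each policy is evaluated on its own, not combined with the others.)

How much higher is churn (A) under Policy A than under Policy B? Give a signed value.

3048

Policy A (K − 35):
  V = 74
  U = 155
  K = 134 − 35 = 99
  F = 251 + 5·74 − 5·155 − 6·99 = -748
  A = 233 + 5·155 − 6·99 − 3·(-748) = 2658
Policy B (F := 186, K + 6):
  V = 74
  U = 155
  K = 134 + 6 = 140
  F = 186
  A = 233 + 5·155 − 6·140 − 3·186 = -390
A: 2658 − (-390) = 3048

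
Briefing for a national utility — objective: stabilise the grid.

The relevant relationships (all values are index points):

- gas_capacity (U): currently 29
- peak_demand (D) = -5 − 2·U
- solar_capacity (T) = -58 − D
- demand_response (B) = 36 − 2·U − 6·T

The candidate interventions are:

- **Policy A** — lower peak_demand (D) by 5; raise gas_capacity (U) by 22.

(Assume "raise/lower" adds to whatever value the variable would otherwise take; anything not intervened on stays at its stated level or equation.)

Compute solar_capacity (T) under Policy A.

Policy A (D − 5, U + 22):
  U = 29 + 22 = 51
  D = -5 − 2·51 (−5 from intervention) = -112
  T = -58 − (-112) = 54

54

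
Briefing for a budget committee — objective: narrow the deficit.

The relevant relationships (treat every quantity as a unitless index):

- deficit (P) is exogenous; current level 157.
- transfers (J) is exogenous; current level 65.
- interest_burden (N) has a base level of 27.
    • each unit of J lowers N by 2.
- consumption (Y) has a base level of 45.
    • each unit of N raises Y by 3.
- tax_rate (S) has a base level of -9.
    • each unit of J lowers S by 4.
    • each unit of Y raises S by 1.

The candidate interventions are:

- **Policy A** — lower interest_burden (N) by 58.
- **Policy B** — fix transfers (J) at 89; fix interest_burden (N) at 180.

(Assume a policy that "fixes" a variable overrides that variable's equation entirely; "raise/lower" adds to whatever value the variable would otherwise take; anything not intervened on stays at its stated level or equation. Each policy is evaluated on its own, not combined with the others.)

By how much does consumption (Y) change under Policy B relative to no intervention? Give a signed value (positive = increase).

Baseline:
  J = 65
  N = 27 − 2·65 = -103
  Y = 45 + 3·(-103) = -264
Policy B (J := 89, N := 180):
  J = 89
  N = 180
  Y = 45 + 3·180 = 585
Change in Y: 585 − (-264) = 849

849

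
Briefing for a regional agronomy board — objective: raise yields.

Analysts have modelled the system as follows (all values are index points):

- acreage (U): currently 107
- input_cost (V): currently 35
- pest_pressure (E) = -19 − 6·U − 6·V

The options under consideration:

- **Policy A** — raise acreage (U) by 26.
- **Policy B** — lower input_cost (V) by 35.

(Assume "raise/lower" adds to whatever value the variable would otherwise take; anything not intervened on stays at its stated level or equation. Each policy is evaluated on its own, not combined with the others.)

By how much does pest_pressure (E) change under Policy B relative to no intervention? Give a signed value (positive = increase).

210

Baseline:
  U = 107
  V = 35
  E = -19 − 6·107 − 6·35 = -871
Policy B (V − 35):
  U = 107
  V = 35 − 35 = 0
  E = -19 − 6·107 − 6·0 = -661
Change in E: -661 − (-871) = 210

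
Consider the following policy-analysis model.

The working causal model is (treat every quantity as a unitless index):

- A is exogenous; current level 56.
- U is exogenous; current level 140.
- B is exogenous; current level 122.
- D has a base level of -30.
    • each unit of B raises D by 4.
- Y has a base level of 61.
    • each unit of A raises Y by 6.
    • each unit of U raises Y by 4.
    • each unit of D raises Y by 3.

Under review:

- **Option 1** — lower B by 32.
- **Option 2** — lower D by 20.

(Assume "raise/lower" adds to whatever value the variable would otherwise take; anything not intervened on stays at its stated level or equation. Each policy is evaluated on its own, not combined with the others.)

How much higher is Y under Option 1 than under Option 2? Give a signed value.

Option 1 (B − 32):
  A = 56
  U = 140
  B = 122 − 32 = 90
  D = -30 + 4·90 = 330
  Y = 61 + 6·56 + 4·140 + 3·330 = 1947
Option 2 (D − 20):
  A = 56
  U = 140
  B = 122
  D = -30 + 4·122 (−20 from intervention) = 438
  Y = 61 + 6·56 + 4·140 + 3·438 = 2271
Y: 1947 − 2271 = -324

-324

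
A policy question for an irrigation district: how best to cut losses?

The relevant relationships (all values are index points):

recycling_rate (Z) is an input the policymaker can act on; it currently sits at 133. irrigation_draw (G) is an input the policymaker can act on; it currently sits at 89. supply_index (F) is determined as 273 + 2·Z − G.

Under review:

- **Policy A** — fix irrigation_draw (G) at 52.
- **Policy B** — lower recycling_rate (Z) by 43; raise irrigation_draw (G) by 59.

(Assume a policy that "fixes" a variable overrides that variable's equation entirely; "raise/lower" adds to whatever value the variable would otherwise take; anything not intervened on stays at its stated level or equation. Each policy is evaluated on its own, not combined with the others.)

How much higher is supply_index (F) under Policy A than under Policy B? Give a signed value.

Policy A (G := 52):
  Z = 133
  G = 52
  F = 273 + 2·133 − 52 = 487
Policy B (Z − 43, G + 59):
  Z = 133 − 43 = 90
  G = 89 + 59 = 148
  F = 273 + 2·90 − 148 = 305
F: 487 − 305 = 182

182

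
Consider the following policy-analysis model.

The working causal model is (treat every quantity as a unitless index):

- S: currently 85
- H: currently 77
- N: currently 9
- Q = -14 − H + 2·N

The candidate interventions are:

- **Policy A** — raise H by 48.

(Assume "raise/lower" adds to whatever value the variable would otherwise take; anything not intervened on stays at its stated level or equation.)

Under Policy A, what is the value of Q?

Policy A (H + 48):
  H = 77 + 48 = 125
  N = 9
  Q = -14 − 125 + 2·9 = -121

-121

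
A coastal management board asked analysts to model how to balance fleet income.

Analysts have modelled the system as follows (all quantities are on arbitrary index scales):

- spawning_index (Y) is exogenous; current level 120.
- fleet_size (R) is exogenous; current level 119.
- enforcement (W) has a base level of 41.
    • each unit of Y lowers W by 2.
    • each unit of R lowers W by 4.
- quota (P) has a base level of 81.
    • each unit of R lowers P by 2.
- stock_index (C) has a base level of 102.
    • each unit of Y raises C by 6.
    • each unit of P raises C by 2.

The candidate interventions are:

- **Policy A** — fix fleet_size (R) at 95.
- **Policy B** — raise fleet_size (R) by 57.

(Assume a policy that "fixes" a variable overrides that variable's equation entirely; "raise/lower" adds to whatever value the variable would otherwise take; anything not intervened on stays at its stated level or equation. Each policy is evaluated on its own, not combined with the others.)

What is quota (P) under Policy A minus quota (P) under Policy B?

Policy A (R := 95):
  R = 95
  P = 81 − 2·95 = -109
Policy B (R + 57):
  R = 119 + 57 = 176
  P = 81 − 2·176 = -271
P: -109 − (-271) = 162

162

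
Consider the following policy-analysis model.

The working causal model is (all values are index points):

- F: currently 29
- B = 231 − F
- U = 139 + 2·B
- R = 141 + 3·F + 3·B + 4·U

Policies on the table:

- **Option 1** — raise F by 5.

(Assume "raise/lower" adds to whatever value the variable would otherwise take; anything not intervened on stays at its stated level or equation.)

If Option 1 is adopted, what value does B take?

197

Option 1 (F + 5):
  F = 29 + 5 = 34
  B = 231 − 34 = 197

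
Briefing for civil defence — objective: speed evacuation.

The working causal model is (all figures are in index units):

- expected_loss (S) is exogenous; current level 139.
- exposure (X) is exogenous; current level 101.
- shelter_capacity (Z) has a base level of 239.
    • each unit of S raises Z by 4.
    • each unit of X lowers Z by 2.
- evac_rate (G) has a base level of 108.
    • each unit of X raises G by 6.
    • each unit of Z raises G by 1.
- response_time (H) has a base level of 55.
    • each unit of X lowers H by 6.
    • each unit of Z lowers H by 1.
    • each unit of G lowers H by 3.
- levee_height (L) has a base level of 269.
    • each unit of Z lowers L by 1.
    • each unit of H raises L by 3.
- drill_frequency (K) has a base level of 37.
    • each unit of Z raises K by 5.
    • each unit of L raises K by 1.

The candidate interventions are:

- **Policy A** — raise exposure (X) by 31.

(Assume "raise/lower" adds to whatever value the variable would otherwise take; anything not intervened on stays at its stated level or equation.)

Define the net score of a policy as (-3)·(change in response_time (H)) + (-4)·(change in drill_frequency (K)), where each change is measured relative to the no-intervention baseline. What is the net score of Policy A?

Baseline:
  S = 139
  X = 101
  Z = 239 + 4·139 − 2·101 = 593
  G = 108 + 6·101 + 593 = 1307
  H = 55 − 6·101 − 593 − 3·1307 = -5065
  L = 269 − 593 + 3·(-5065) = -15519
  K = 37 + 5·593 + (-15519) = -12517
Policy A (X + 31):
  S = 139
  X = 101 + 31 = 132
  Z = 239 + 4·139 − 2·132 = 531
  G = 108 + 6·132 + 531 = 1431
  H = 55 − 6·132 − 531 − 3·1431 = -5561
  L = 269 − 531 + 3·(-5561) = -16945
  K = 37 + 5·531 + (-16945) = -14253
ΔH = -5561 − (-5065) = -496; ΔK = -14253 − (-12517) = -1736
Score = (-3)·(-496) + (-4)·(-1736) = 8432

8432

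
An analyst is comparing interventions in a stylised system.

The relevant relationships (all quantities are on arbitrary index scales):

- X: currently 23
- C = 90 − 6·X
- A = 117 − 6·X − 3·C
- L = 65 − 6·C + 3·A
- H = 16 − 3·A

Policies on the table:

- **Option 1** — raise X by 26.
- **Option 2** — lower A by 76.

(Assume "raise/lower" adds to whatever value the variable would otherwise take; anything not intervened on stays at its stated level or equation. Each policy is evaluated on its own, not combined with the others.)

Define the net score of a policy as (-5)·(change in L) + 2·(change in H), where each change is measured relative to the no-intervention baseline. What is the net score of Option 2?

1596

Baseline:
  X = 23
  C = 90 − 6·23 = -48
  A = 117 − 6·23 − 3·(-48) = 123
  L = 65 − 6·(-48) + 3·123 = 722
  H = 16 − 3·123 = -353
Option 2 (A − 76):
  X = 23
  C = 90 − 6·23 = -48
  A = 117 − 6·23 − 3·(-48) (−76 from intervention) = 47
  L = 65 − 6·(-48) + 3·47 = 494
  H = 16 − 3·47 = -125
ΔL = 494 − 722 = -228; ΔH = -125 − (-353) = 228
Score = (-5)·(-228) + 2·228 = 1596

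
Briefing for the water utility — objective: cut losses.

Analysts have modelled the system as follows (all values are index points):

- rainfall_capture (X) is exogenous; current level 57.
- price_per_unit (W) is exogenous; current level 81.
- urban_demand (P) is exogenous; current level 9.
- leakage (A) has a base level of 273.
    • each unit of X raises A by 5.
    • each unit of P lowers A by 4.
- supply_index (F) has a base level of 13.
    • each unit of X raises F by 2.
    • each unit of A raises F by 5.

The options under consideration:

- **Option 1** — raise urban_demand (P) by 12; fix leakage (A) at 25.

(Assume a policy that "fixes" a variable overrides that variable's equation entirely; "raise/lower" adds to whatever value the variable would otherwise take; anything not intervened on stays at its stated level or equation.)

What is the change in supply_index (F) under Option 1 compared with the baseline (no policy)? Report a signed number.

-2485

Baseline:
  X = 57
  P = 9
  A = 273 + 5·57 − 4·9 = 522
  F = 13 + 2·57 + 5·522 = 2737
Option 1 (P + 12, A := 25):
  X = 57
  P = 9 + 12 = 21
  A = 25
  F = 13 + 2·57 + 5·25 = 252
Change in F: 252 − 2737 = -2485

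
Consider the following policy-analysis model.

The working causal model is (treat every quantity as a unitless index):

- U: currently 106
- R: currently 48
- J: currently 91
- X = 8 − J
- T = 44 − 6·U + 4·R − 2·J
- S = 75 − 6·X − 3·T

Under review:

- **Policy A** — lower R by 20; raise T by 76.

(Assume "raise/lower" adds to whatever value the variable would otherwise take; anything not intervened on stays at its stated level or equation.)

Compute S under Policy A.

2331

Policy A (R − 20, T + 76):
  U = 106
  R = 48 − 20 = 28
  J = 91
  X = 8 − 91 = -83
  T = 44 − 6·106 + 4·28 − 2·91 (+76 from intervention) = -586
  S = 75 − 6·(-83) − 3·(-586) = 2331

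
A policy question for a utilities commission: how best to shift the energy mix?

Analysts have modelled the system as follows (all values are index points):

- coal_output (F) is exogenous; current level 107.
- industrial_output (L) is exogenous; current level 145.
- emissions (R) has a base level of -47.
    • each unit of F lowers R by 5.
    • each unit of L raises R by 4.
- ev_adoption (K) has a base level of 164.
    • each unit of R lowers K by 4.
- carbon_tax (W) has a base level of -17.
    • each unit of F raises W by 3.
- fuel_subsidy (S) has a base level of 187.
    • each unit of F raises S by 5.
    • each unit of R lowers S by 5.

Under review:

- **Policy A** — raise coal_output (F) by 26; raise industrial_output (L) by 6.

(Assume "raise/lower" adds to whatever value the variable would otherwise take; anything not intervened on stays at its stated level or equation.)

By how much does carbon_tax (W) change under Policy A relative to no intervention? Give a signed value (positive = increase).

Baseline:
  F = 107
  W = -17 + 3·107 = 304
Policy A (F + 26, L + 6):
  F = 107 + 26 = 133
  W = -17 + 3·133 = 382
Change in W: 382 − 304 = 78

78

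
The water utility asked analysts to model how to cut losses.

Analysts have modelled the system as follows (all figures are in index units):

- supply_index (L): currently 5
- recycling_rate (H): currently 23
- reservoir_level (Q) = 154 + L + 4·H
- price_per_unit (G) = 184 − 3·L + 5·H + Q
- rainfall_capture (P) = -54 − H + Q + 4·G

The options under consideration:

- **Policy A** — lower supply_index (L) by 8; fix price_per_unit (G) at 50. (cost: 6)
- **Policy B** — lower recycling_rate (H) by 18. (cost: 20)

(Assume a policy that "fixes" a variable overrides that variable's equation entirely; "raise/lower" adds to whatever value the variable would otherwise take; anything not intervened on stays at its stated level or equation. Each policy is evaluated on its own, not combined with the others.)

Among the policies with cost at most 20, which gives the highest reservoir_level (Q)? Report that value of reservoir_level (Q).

Policy A (L − 8, G := 50):
  L = 5 − 8 = -3
  H = 23
  Q = 154 + (-3) + 4·23 = 243
Policy B (H − 18):
  L = 5
  H = 23 − 18 = 5
  Q = 154 + 5 + 4·5 = 179
Comparing — Policy A: Q=243, Policy B: Q=179. Highest is 243 (Policy A).

243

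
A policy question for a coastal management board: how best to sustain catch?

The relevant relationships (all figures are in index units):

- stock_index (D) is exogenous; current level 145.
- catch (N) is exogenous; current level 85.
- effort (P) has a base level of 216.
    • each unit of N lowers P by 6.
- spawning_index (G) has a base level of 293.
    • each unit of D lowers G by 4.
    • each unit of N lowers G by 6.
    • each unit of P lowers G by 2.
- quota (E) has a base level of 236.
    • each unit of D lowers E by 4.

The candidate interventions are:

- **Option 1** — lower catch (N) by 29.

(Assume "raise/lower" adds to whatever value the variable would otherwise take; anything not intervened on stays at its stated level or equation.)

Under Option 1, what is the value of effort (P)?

Option 1 (N − 29):
  N = 85 − 29 = 56
  P = 216 − 6·56 = -120

-120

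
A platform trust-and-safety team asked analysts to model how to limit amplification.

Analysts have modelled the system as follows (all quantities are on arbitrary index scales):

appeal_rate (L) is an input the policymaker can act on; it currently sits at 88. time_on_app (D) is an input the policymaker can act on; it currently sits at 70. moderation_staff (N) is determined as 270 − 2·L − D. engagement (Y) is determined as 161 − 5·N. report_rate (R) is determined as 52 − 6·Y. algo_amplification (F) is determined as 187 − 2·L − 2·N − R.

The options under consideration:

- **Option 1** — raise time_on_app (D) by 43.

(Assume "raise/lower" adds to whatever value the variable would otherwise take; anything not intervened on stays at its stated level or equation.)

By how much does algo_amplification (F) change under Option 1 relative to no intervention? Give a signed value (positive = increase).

1376

Baseline:
  L = 88
  D = 70
  N = 270 − 2·88 − 70 = 24
  Y = 161 − 5·24 = 41
  R = 52 − 6·41 = -194
  F = 187 − 2·88 − 2·24 − (-194) = 157
Option 1 (D + 43):
  L = 88
  D = 70 + 43 = 113
  N = 270 − 2·88 − 113 = -19
  Y = 161 − 5·(-19) = 256
  R = 52 − 6·256 = -1484
  F = 187 − 2·88 − 2·(-19) − (-1484) = 1533
Change in F: 1533 − 157 = 1376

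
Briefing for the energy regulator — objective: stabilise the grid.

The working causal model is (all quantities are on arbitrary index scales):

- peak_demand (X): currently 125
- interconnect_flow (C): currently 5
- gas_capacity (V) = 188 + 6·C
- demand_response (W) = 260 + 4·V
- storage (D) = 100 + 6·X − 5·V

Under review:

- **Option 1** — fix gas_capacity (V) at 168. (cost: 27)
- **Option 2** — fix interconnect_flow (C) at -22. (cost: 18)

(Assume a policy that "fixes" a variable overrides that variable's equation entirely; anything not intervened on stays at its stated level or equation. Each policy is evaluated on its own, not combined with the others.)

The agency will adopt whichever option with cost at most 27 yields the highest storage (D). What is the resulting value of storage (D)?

570

Option 1 (V := 168):
  X = 125
  C = 5
  V = 168
  D = 100 + 6·125 − 5·168 = 10
Option 2 (C := -22):
  X = 125
  C = -22
  V = 188 + 6·(-22) = 56
  D = 100 + 6·125 − 5·56 = 570
Comparing — Option 1: D=10, Option 2: D=570. Highest is 570 (Option 2).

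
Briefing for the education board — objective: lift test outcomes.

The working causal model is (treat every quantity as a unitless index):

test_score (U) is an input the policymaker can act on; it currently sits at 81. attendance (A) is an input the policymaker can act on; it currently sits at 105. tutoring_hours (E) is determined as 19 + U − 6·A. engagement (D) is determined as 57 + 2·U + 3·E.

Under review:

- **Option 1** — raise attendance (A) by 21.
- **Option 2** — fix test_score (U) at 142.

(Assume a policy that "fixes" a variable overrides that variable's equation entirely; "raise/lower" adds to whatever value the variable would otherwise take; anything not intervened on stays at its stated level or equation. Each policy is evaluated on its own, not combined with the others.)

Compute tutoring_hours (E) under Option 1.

-656

Option 1 (A + 21):
  U = 81
  A = 105 + 21 = 126
  E = 19 + 81 − 6·126 = -656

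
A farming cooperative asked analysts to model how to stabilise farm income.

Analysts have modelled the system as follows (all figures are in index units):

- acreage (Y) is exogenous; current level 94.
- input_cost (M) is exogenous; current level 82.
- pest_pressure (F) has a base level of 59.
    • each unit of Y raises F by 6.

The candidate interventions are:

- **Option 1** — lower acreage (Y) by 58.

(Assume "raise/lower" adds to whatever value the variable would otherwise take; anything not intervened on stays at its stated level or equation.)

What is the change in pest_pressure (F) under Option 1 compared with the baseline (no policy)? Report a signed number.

Baseline:
  Y = 94
  F = 59 + 6·94 = 623
Option 1 (Y − 58):
  Y = 94 − 58 = 36
  F = 59 + 6·36 = 275
Change in F: 275 − 623 = -348

-348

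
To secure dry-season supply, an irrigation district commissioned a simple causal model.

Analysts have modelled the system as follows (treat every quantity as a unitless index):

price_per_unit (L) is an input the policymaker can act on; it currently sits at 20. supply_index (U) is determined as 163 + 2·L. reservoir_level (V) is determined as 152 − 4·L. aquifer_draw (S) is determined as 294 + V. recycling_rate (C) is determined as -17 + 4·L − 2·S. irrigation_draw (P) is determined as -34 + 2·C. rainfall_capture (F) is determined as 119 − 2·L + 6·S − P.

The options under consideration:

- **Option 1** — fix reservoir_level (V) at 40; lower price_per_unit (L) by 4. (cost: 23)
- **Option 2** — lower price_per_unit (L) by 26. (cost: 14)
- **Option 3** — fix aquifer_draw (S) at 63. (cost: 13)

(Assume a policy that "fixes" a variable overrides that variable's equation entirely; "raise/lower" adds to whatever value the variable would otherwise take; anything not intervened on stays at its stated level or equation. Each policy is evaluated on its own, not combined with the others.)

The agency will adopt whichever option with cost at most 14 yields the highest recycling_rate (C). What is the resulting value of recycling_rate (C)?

Option 2 (L − 26):
  L = 20 − 26 = -6
  V = 152 − 4·(-6) = 176
  S = 294 + 176 = 470
  C = -17 + 4·(-6) − 2·470 = -981
Option 3 (S := 63):
  L = 20
  V = 152 − 4·20 = 72
  S = 63
  C = -17 + 4·20 − 2·63 = -63
Comparing — Option 2: C=-981, Option 3: C=-63. Highest is -63 (Option 3).

-63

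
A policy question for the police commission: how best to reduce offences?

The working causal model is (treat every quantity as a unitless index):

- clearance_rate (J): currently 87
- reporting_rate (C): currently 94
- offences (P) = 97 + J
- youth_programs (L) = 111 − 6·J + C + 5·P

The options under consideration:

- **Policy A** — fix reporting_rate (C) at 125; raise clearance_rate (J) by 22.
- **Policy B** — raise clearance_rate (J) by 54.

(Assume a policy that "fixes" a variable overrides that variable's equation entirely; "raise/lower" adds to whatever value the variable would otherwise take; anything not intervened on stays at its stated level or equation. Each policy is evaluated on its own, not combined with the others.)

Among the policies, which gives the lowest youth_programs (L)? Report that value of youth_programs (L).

Policy A (C := 125, J + 22):
  J = 87 + 22 = 109
  C = 125
  P = 97 + 109 = 206
  L = 111 − 6·109 + 125 + 5·206 = 612
Policy B (J + 54):
  J = 87 + 54 = 141
  C = 94
  P = 97 + 141 = 238
  L = 111 − 6·141 + 94 + 5·238 = 549
Comparing — Policy A: L=612, Policy B: L=549. Lowest is 549 (Policy B).

549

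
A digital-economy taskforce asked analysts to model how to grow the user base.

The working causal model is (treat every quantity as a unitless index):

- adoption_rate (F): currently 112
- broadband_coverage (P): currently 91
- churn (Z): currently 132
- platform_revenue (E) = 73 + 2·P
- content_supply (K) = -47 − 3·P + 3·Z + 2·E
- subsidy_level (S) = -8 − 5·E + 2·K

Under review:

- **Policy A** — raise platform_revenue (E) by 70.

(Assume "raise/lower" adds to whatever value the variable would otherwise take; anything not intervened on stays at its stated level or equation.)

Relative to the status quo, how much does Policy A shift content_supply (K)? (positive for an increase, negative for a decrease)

140

Baseline:
  P = 91
  Z = 132
  E = 73 + 2·91 = 255
  K = -47 − 3·91 + 3·132 + 2·255 = 586
Policy A (E + 70):
  P = 91
  Z = 132
  E = 73 + 2·91 (+70 from intervention) = 325
  K = -47 − 3·91 + 3·132 + 2·325 = 726
Change in K: 726 − 586 = 140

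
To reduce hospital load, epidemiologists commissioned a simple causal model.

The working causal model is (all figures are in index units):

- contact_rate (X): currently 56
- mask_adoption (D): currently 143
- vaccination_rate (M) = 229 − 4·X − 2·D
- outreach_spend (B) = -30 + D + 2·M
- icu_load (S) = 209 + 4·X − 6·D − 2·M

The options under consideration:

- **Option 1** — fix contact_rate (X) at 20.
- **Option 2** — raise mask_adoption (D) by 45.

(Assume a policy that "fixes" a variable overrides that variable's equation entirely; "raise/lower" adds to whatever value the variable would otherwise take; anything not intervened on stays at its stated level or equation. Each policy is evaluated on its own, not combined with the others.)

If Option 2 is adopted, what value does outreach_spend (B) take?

-584

Option 2 (D + 45):
  X = 56
  D = 143 + 45 = 188
  M = 229 − 4·56 − 2·188 = -371
  B = -30 + 188 + 2·(-371) = -584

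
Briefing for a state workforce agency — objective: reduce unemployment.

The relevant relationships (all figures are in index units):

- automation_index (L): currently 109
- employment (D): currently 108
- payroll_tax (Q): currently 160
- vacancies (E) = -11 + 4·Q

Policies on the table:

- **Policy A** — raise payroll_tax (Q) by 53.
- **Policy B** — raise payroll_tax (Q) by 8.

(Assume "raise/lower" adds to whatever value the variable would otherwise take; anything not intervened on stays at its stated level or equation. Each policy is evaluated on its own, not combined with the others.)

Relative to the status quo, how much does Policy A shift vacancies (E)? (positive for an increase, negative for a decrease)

212

Baseline:
  Q = 160
  E = -11 + 4·160 = 629
Policy A (Q + 53):
  Q = 160 + 53 = 213
  E = -11 + 4·213 = 841
Change in E: 841 − 629 = 212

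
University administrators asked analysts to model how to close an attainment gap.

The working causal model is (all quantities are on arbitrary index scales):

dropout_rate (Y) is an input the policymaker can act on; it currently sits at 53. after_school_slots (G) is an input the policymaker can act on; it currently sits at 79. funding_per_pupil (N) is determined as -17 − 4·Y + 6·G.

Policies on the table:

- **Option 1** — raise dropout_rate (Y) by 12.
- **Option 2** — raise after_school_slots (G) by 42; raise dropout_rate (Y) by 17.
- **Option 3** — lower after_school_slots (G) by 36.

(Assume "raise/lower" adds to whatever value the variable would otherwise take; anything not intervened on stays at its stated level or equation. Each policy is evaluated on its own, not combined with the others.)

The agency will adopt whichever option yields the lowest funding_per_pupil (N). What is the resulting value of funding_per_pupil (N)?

29

Option 1 (Y + 12):
  Y = 53 + 12 = 65
  G = 79
  N = -17 − 4·65 + 6·79 = 197
Option 2 (G + 42, Y + 17):
  Y = 53 + 17 = 70
  G = 79 + 42 = 121
  N = -17 − 4·70 + 6·121 = 429
Option 3 (G − 36):
  Y = 53
  G = 79 − 36 = 43
  N = -17 − 4·53 + 6·43 = 29
Comparing — Option 1: N=197, Option 2: N=429, Option 3: N=29. Lowest is 29 (Option 3).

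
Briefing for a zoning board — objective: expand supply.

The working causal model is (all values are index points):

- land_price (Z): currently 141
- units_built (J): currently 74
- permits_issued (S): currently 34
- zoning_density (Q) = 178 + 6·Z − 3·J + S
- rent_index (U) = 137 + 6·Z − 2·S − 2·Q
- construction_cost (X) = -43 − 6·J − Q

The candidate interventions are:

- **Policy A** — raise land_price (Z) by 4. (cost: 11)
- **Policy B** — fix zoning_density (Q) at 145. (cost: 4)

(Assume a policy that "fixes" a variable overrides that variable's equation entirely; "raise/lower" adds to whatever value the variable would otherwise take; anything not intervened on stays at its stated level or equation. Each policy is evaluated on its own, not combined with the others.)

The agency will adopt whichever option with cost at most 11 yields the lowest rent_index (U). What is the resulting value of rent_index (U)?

Policy A (Z + 4):
  Z = 141 + 4 = 145
  J = 74
  S = 34
  Q = 178 + 6·145 − 3·74 + 34 = 860
  U = 137 + 6·145 − 2·34 − 2·860 = -781
Policy B (Q := 145):
  Z = 141
  J = 74
  S = 34
  Q = 145
  U = 137 + 6·141 − 2·34 − 2·145 = 625
Comparing — Policy A: U=-781, Policy B: U=625. Lowest is -781 (Policy A).

-781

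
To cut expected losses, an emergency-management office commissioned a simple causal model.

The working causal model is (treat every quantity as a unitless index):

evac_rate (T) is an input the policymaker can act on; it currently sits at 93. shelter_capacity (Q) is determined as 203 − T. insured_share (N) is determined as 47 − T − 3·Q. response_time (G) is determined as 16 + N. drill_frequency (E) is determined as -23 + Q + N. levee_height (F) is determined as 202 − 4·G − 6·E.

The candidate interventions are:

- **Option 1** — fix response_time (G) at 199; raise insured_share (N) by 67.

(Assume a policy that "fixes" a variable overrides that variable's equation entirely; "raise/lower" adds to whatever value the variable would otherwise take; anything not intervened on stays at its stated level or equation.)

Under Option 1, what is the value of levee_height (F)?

Option 1 (G := 199, N + 67):
  T = 93
  Q = 203 − 93 = 110
  N = 47 − 93 − 3·110 (+67 from intervention) = -309
  G = 199
  E = -23 + 110 + (-309) = -222
  F = 202 − 4·199 − 6·(-222) = 738

738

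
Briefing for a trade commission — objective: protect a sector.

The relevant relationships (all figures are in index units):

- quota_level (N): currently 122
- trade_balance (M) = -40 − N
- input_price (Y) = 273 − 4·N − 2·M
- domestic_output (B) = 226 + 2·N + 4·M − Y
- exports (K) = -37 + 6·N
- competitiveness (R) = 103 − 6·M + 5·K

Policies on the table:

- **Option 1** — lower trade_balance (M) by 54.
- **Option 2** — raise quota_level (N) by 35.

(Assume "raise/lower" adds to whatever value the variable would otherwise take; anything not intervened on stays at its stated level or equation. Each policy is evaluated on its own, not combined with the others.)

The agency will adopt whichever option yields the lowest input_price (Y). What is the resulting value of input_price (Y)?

Option 1 (M − 54):
  N = 122
  M = -40 − 122 (−54 from intervention) = -216
  Y = 273 − 4·122 − 2·(-216) = 217
Option 2 (N + 35):
  N = 122 + 35 = 157
  M = -40 − 157 = -197
  Y = 273 − 4·157 − 2·(-197) = 39
Comparing — Option 1: Y=217, Option 2: Y=39. Lowest is 39 (Option 2).

39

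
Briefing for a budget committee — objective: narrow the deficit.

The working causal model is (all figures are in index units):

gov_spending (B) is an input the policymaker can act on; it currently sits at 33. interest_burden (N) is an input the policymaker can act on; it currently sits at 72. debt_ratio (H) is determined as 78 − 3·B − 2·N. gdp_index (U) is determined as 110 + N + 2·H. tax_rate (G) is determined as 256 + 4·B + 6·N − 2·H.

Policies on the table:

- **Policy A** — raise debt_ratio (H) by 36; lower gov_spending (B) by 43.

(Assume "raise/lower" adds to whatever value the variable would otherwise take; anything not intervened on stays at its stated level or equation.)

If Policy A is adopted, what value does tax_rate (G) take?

648

Policy A (H + 36, B − 43):
  B = 33 − 43 = -10
  N = 72
  H = 78 − 3·(-10) − 2·72 (+36 from intervention) = 0
  G = 256 + 4·(-10) + 6·72 − 2·0 = 648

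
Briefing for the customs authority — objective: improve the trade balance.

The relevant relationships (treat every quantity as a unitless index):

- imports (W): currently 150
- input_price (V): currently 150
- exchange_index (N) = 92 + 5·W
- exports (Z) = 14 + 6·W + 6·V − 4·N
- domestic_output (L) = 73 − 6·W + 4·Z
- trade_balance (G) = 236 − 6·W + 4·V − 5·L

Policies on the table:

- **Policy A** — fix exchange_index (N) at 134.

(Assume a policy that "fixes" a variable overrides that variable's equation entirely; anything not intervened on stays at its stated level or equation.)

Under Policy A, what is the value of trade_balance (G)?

Policy A (N := 134):
  W = 150
  V = 150
  N = 134
  Z = 14 + 6·150 + 6·150 − 4·134 = 1278
  L = 73 − 6·150 + 4·1278 = 4285
  G = 236 − 6·150 + 4·150 − 5·4285 = -21489

-21489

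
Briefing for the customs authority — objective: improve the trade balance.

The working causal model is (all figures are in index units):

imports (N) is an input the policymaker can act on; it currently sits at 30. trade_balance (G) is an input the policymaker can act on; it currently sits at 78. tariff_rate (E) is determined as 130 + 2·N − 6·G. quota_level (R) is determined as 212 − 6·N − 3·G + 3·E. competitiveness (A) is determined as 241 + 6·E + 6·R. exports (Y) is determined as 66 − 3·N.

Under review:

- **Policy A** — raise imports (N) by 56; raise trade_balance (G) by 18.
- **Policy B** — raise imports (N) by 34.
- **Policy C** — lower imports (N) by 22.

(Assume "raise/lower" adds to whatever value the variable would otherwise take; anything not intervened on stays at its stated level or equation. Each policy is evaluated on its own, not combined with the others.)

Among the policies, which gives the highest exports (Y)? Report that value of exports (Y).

42

Policy A (N + 56, G + 18):
  N = 30 + 56 = 86
  Y = 66 − 3·86 = -192
Policy B (N + 34):
  N = 30 + 34 = 64
  Y = 66 − 3·64 = -126
Policy C (N − 22):
  N = 30 − 22 = 8
  Y = 66 − 3·8 = 42
Comparing — Policy A: Y=-192, Policy B: Y=-126, Policy C: Y=42. Highest is 42 (Policy C).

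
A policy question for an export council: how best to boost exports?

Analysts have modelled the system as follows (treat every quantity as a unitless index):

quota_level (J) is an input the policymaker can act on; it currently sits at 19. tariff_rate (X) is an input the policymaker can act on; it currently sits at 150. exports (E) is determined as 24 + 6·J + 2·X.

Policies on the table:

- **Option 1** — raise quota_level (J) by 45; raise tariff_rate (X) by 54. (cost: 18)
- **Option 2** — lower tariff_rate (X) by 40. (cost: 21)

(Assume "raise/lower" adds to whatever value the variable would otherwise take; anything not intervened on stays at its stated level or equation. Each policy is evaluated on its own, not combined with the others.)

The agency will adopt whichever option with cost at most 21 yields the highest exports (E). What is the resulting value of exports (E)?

Option 1 (J + 45, X + 54):
  J = 19 + 45 = 64
  X = 150 + 54 = 204
  E = 24 + 6·64 + 2·204 = 816
Option 2 (X − 40):
  J = 19
  X = 150 − 40 = 110
  E = 24 + 6·19 + 2·110 = 358
Comparing — Option 1: E=816, Option 2: E=358. Highest is 816 (Option 1).

816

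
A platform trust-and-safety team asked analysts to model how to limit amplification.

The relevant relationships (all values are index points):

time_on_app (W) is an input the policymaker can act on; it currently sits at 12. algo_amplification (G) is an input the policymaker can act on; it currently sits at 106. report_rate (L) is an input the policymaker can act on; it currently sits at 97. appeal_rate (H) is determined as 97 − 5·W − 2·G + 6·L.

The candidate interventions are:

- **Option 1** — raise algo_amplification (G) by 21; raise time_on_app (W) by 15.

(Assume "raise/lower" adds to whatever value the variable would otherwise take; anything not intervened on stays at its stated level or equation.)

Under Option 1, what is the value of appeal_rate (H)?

Option 1 (G + 21, W + 15):
  W = 12 + 15 = 27
  G = 106 + 21 = 127
  L = 97
  H = 97 − 5·27 − 2·127 + 6·97 = 290

290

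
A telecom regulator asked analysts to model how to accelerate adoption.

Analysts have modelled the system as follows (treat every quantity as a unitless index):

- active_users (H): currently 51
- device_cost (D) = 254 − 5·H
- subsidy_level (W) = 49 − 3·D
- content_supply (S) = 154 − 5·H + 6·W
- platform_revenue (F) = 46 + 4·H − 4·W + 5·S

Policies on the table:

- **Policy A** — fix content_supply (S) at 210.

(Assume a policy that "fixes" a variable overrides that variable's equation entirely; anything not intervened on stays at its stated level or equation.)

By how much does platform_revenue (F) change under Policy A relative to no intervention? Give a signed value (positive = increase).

Baseline:
  H = 51
  D = 254 − 5·51 = -1
  W = 49 − 3·(-1) = 52
  S = 154 − 5·51 + 6·52 = 211
  F = 46 + 4·51 − 4·52 + 5·211 = 1097
Policy A (S := 210):
  H = 51
  D = 254 − 5·51 = -1
  W = 49 − 3·(-1) = 52
  S = 210
  F = 46 + 4·51 − 4·52 + 5·210 = 1092
Change in F: 1092 − 1097 = -5

-5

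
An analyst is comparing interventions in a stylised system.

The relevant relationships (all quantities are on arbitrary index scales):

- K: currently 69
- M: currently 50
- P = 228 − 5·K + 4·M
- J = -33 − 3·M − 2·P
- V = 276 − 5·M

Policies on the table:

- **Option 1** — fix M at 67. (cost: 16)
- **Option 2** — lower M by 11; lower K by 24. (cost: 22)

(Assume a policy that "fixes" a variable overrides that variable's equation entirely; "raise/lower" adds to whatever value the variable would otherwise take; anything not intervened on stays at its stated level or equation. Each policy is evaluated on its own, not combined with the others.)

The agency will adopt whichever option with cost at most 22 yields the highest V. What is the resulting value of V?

Option 1 (M := 67):
  M = 67
  V = 276 − 5·67 = -59
Option 2 (M − 11, K − 24):
  M = 50 − 11 = 39
  V = 276 − 5·39 = 81
Comparing — Option 1: V=-59, Option 2: V=81. Highest is 81 (Option 2).

81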